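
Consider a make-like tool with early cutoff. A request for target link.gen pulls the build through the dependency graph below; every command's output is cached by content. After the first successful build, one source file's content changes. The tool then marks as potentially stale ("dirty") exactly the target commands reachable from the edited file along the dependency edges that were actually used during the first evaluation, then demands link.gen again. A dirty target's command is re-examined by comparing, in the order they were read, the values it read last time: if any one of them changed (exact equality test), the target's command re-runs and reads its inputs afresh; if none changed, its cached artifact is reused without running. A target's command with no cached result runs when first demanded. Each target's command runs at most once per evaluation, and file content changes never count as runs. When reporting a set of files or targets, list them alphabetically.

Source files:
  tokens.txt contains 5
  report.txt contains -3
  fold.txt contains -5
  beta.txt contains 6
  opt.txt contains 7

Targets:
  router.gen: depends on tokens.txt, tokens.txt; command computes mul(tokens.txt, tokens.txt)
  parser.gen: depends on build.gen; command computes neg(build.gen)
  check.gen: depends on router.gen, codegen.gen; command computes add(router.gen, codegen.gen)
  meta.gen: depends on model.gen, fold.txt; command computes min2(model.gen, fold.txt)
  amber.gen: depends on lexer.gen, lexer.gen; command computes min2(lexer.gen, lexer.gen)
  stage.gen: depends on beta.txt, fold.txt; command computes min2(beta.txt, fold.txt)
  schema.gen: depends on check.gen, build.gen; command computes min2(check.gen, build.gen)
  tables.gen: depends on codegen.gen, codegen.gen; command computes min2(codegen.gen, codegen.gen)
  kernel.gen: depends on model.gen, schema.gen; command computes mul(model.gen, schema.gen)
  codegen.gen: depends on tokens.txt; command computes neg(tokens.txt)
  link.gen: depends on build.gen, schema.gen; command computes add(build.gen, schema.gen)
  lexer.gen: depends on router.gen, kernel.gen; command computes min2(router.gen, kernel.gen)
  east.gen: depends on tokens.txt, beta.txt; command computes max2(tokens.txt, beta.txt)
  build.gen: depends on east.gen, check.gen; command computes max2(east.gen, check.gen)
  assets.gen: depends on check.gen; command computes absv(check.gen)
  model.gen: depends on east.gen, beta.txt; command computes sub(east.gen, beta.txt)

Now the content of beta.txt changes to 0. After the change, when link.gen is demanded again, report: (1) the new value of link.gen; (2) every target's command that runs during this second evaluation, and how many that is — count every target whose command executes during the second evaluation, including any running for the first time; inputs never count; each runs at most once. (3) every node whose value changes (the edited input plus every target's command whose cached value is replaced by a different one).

Demanding link.gen again yields 40.
2 target commands run: build.gen, east.gen.
The nodes whose values change: beta.txt, east.gen.
Note the absorption at build.gen: it re-runs yet its value is the same, leaving the output's value untouched.

First demand of the output computes:
  codegen.gen = neg(5) = -5
  east.gen = max2(5, 6) = 6
  router.gen = mul(5, 5) = 25
  check.gen = add(25, -5) = 20
  build.gen = max2(6, 20) = 20
  schema.gen = min2(20, 20) = 20
  link.gen = add(20, 20) = 40

After the edit, cleaning proceeds:
  east.gen: a read changed (beta.txt 6->0) — executes, giving 5.
  build.gen: a read changed (east.gen 6->5) — executes, giving 20 — identical to its old value.
  schema.gen: dirty, but its reads are unchanged (check.gen unchanged, build.gen unchanged); cached 20 stands.
  link.gen: dirty, but its reads are unchanged (build.gen unchanged, schema.gen unchanged); cached 40 stands.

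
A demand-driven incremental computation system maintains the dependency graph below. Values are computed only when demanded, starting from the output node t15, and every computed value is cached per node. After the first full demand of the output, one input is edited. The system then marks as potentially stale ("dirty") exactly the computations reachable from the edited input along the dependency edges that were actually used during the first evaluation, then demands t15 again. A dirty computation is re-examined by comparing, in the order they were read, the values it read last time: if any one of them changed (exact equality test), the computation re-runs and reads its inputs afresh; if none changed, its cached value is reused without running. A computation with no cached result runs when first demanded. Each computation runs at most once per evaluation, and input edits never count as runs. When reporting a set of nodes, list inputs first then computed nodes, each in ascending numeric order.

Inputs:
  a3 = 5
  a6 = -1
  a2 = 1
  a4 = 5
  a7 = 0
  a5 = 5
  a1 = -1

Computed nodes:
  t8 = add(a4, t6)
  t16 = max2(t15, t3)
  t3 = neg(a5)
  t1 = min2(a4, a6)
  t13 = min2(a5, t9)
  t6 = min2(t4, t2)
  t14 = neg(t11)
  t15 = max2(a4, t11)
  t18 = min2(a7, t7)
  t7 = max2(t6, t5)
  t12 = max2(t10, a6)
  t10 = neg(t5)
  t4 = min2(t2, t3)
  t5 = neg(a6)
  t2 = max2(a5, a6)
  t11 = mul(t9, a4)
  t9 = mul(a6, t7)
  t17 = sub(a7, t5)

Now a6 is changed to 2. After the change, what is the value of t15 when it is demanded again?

First evaluation (everything demanded from the output):
  t2 = max2(5, -1) = 5
  t3 = neg(5) = -5
  t4 = min2(5, -5) = -5
  t5 = neg(-1) = 1
  t6 = min2(-5, 5) = -5
  t7 = max2(-5, 1) = 1
  t9 = mul(-1, 1) = -1
  t11 = mul(-1, 5) = -5
  t15 = max2(5, -5) = 5

Propagation after the edit:
  t2: runs — a6 -1->2; result 5 (same value as before).
  t4: checked — values it read are unchanged (t2 unchanged, t3 unchanged); reused cached -5 without running.
  t5: runs — a6 -1->2; result -2.
  t6: checked — values it read are unchanged (t4 unchanged, t2 unchanged); reused cached -5 without running.
  t7: runs — t5 1->-2; result -2.
  t9: runs — a6 -1->2; t7 1->-2; result -4.
  t11: runs — t9 -1->-4; result -20.
  t15: runs — t11 -5->-20; result 5 (same value as before).

Key observation: the cutoff stops propagation at t4 — its inputs' values are unchanged, so it reuses its cache.

New value of t15: 5.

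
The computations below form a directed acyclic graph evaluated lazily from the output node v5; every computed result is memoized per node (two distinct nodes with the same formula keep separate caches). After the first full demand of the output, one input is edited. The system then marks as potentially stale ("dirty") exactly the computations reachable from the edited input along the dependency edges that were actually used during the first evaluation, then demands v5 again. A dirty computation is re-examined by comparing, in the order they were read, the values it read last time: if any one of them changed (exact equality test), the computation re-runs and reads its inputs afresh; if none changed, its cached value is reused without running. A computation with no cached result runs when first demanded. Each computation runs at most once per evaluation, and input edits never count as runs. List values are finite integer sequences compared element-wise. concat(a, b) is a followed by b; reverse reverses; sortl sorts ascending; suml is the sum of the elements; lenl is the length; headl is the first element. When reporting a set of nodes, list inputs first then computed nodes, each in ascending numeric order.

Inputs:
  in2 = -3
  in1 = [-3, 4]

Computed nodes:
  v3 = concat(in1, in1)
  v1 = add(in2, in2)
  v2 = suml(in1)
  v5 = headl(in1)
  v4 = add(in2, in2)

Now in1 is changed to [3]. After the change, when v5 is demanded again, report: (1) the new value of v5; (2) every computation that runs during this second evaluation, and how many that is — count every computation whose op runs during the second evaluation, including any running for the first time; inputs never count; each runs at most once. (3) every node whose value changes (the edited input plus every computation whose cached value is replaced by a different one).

Demanding v5 again yields 3.
1 computations run: v5.
The nodes whose values change: in1, v5.

First demand of the output computes:
  v5 = headl([-3, 4]) = -3

After the edit, cleaning proceeds:
  v5: a read changed (in1 [-3, 4]->[3]) — executes, giving 3.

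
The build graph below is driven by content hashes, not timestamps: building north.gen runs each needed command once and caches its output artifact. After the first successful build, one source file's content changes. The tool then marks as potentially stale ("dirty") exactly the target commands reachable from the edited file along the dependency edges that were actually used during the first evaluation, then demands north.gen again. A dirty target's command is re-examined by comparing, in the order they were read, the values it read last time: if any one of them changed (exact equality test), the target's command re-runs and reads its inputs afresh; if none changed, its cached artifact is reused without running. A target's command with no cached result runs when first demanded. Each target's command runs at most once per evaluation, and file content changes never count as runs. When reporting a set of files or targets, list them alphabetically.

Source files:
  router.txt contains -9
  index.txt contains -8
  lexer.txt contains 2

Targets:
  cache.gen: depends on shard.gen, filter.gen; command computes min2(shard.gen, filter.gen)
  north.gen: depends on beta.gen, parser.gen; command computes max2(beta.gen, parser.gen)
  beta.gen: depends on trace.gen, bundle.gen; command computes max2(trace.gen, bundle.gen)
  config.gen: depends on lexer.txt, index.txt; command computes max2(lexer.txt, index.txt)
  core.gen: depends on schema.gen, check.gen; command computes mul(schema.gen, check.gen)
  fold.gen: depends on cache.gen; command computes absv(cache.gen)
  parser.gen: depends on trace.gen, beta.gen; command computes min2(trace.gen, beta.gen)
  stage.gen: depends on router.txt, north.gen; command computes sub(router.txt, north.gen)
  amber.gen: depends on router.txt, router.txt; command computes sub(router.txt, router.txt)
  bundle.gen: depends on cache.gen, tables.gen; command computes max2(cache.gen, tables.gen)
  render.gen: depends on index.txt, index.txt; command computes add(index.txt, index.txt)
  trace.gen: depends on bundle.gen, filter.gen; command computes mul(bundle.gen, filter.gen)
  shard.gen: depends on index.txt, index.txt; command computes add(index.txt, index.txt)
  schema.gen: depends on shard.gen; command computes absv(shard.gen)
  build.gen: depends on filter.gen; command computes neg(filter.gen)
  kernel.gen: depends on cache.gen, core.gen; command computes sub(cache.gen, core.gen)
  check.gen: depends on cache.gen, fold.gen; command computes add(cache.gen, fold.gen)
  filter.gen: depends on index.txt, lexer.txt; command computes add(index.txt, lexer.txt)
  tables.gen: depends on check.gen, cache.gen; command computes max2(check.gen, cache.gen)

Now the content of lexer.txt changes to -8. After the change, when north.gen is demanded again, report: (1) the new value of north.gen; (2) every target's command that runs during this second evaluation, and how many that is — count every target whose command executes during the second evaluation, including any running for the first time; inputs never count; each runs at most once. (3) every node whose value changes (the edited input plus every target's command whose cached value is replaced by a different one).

Initial pass — values computed on the first demand:
  filter.gen = add(-8, 2) = -6
  shard.gen = add(-8, -8) = -16
  cache.gen = min2(-16, -6) = -16
  fold.gen = absv(-16) = 16
  check.gen = add(-16, 16) = 0
  tables.gen = max2(0, -16) = 0
  bundle.gen = max2(-16, 0) = 0
  trace.gen = mul(0, -6) = 0
  beta.gen = max2(0, 0) = 0
  parser.gen = min2(0, 0) = 0
  north.gen = max2(0, 0) = 0

Second demand — change propagation:
  filter.gen: re-runs because lexer.txt 2->-8; new result -16.
  cache.gen: re-runs because filter.gen -6->-16; new result -16 (unchanged).
  fold.gen: re-examined; everything it read last time is the same (cache.gen unchanged) — cache 16 kept, no run.
  check.gen: re-examined; everything it read last time is the same (cache.gen unchanged, fold.gen unchanged) — cache 0 kept, no run.
  tables.gen: re-examined; everything it read last time is the same (check.gen unchanged, cache.gen unchanged) — cache 0 kept, no run.
  bundle.gen: re-examined; everything it read last time is the same (cache.gen unchanged, tables.gen unchanged) — cache 0 kept, no run.
  trace.gen: re-runs because filter.gen -6->-16; new result 0 (unchanged).
  beta.gen: re-examined; everything it read last time is the same (trace.gen unchanged, bundle.gen unchanged) — cache 0 kept, no run.
  parser.gen: re-examined; everything it read last time is the same (trace.gen unchanged, beta.gen unchanged) — cache 0 kept, no run.
  north.gen: re-examined; everything it read last time is the same (beta.gen unchanged, parser.gen unchanged) — cache 0 kept, no run.

The important point: at fold.gen every value read last time is unchanged, so the dirty flag clears without a run.

north.gen now evaluates to 0.
Run set: cache.gen, filter.gen, trace.gen (3 run).
Changed values: filter.gen, lexer.txt.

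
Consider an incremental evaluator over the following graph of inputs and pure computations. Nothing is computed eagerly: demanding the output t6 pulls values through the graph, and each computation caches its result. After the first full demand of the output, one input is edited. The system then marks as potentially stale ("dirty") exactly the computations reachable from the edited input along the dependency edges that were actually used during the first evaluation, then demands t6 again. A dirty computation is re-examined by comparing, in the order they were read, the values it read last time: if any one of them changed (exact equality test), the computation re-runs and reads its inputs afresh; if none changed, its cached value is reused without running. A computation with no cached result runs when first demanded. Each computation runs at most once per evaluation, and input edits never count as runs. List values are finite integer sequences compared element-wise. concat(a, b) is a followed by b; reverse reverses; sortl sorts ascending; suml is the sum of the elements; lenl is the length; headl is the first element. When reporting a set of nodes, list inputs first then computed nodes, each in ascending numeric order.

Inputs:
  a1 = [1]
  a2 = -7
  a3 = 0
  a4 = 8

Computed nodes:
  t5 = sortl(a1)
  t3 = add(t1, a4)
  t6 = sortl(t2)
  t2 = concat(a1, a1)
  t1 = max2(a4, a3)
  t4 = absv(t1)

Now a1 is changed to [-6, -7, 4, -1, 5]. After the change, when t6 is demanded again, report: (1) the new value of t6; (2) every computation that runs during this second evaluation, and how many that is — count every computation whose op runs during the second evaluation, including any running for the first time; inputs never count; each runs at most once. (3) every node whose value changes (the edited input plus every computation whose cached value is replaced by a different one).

Initial pass — values computed on the first demand:
  t2 = concat([1], [1]) = [1, 1]
  t6 = sortl([1, 1]) = [1, 1]

Second demand — change propagation:
  t2: re-runs because a1 [1]->[-6, -7, 4, -1, 5]; a1 [1]->[-6, -7, 4, -1, 5]; new result [-6, -7, 4, -1, 5, -6, -7, 4, -1, 5].
  t6: re-runs because t2 [1, 1]->[-6, -7, 4, -1, 5, -6, -7, 4, -1, 5]; new result [-7, -7, -6, -6, -1, -1, 4, 4, 5, 5].

t6 now evaluates to [-7, -7, -6, -6, -1, -1, 4, 4, 5, 5].
Run set: t2, t6 (2 run).
Changed values: a1, t2, t6.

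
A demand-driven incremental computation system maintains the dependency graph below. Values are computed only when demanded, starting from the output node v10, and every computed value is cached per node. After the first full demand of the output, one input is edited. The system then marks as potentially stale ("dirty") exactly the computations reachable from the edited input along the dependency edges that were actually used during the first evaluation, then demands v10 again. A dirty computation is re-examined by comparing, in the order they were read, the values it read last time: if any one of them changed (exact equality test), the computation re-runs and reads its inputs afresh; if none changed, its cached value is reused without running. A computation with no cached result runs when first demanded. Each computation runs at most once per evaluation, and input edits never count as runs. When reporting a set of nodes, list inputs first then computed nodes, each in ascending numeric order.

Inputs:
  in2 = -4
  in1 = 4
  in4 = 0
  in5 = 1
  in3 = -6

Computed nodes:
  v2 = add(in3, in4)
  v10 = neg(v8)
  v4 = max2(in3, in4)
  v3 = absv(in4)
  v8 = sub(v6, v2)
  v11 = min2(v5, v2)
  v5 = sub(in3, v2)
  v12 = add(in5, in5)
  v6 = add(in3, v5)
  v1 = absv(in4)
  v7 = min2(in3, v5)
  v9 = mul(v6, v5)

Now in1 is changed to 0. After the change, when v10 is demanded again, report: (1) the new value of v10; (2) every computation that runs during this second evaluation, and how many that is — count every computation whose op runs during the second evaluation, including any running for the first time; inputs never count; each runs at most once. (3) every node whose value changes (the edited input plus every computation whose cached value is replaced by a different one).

First evaluation (everything demanded from the output):
  v2 = add(-6, 0) = -6
  v5 = sub(-6, -6) = 0
  v6 = add(-6, 0) = -6
  v8 = sub(-6, -6) = 0
  v10 = neg(0) = 0

Propagation after the edit:
  in1 feeds no computation that the output demands — nothing is marked dirty and nothing runs.

Key observation: in1 is never demanded by the output, so the edit triggers no recomputation at all.

New value of v10: 0.
Computations that run: none — 0 in total.
Values that change: in1.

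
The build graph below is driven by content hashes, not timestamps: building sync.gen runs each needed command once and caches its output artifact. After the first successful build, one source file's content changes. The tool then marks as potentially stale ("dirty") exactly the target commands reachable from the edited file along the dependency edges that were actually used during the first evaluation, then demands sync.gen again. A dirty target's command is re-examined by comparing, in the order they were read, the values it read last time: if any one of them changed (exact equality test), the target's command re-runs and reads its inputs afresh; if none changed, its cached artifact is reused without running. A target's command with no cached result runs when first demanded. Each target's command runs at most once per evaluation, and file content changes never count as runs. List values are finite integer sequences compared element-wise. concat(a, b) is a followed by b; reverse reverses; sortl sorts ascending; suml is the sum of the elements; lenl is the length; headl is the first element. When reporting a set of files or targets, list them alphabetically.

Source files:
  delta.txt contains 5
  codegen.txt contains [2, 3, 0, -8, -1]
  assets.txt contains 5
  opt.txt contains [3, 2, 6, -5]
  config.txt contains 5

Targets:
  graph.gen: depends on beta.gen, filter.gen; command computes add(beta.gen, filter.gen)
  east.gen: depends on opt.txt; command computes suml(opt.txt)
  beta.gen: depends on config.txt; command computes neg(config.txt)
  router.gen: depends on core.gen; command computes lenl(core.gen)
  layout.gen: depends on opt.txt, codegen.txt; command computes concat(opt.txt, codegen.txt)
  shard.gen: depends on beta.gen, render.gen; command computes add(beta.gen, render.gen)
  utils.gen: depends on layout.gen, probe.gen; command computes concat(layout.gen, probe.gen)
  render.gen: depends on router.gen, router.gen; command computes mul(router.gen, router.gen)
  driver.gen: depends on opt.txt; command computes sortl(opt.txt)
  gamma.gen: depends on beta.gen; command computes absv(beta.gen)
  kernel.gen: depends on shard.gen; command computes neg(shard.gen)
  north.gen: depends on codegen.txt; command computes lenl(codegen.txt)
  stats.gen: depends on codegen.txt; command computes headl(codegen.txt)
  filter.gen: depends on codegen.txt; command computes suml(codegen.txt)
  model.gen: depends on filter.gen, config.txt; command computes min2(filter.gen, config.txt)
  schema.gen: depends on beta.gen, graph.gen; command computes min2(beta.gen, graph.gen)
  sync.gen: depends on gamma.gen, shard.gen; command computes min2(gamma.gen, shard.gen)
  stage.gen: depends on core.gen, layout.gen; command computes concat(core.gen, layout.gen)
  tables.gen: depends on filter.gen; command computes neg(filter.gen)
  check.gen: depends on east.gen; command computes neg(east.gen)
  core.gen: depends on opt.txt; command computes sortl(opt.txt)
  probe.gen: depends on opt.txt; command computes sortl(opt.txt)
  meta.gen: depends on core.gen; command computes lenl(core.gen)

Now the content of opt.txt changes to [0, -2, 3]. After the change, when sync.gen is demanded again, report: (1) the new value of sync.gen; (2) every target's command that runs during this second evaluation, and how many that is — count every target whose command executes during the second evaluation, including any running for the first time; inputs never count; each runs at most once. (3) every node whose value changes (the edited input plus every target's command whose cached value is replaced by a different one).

sync.gen now evaluates to 4.
Run set: core.gen, render.gen, router.gen, shard.gen, sync.gen (5 run).
Changed values: core.gen, opt.txt, render.gen, router.gen, shard.gen, sync.gen.

Initial pass — values computed on the first demand:
  beta.gen = neg(5) = -5
  core.gen = sortl([3, 2, 6, -5]) = [-5, 2, 3, 6]
  gamma.gen = absv(-5) = 5
  router.gen = lenl([-5, 2, 3, 6]) = 4
  render.gen = mul(4, 4) = 16
  shard.gen = add(-5, 16) = 11
  sync.gen = min2(5, 11) = 5

Second demand — change propagation:
  core.gen: re-runs because opt.txt [3, 2, 6, -5]->[0, -2, 3]; new result [-2, 0, 3].
  router.gen: re-runs because core.gen [-5, 2, 3, 6]->[-2, 0, 3]; new result 3.
  render.gen: re-runs because router.gen 4->3; router.gen 4->3; new result 9.
  shard.gen: re-runs because render.gen 16->9; new result 4.
  sync.gen: re-runs because shard.gen 11->4; new result 4.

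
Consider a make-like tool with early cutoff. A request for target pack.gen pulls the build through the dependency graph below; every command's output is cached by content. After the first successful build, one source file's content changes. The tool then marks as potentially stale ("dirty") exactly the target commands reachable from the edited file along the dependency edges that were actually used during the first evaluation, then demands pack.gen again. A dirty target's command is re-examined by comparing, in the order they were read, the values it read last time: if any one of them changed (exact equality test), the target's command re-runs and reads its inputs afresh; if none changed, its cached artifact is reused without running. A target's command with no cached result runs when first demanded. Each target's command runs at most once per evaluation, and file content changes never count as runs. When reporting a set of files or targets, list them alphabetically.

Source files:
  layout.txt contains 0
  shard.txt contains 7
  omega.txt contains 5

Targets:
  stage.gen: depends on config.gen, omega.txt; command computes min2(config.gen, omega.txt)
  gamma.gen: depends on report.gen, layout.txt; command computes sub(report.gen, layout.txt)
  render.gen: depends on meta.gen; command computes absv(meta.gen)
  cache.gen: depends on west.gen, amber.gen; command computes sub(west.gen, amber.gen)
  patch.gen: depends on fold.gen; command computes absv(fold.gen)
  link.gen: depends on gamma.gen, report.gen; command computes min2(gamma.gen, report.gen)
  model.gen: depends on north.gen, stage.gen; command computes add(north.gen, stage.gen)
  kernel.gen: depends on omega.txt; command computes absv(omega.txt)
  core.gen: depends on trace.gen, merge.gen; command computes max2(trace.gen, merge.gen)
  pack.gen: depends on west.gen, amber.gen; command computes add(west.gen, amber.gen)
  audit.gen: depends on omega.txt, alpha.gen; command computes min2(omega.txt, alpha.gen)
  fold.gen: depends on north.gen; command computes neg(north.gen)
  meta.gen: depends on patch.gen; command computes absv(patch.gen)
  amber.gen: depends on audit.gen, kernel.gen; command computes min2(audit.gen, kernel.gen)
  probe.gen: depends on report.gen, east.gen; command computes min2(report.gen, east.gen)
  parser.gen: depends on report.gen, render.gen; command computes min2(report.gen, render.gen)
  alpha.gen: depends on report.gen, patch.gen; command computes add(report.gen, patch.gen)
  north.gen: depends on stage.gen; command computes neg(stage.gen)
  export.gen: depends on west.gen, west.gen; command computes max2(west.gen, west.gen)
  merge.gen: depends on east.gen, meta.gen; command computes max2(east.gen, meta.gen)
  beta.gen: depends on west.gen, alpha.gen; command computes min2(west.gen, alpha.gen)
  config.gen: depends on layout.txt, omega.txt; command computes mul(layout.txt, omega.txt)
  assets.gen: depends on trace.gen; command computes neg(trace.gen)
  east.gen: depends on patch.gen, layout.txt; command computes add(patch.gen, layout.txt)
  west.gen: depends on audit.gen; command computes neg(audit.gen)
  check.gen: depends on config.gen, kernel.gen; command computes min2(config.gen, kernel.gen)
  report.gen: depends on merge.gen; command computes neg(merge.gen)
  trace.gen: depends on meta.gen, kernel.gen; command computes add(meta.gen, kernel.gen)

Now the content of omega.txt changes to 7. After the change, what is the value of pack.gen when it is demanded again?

Demanding pack.gen again yields 0.
Note where the cutoff bites: north.gen is checked, finds nothing changed, and keeps its cache.

First demand of the output computes:
  config.gen = mul(0, 5) = 0
  kernel.gen = absv(5) = 5
  stage.gen = min2(0, 5) = 0
  north.gen = neg(0) = 0
  fold.gen = neg(0) = 0
  patch.gen = absv(0) = 0
  east.gen = add(0, 0) = 0
  meta.gen = absv(0) = 0
  merge.gen = max2(0, 0) = 0
  report.gen = neg(0) = 0
  alpha.gen = add(0, 0) = 0
  audit.gen = min2(5, 0) = 0
  amber.gen = min2(0, 5) = 0
  west.gen = neg(0) = 0
  pack.gen = add(0, 0) = 0

After the edit, cleaning proceeds:
  config.gen: a read changed (omega.txt 5->7) — executes, giving 0 — identical to its old value.
  kernel.gen: a read changed (omega.txt 5->7) — executes, giving 7.
  stage.gen: a read changed (omega.txt 5->7) — executes, giving 0 — identical to its old value.
  north.gen: dirty, but its reads are unchanged (stage.gen unchanged); cached 0 stands.
  fold.gen: dirty, but its reads are unchanged (north.gen unchanged); cached 0 stands.
  patch.gen: dirty, but its reads are unchanged (fold.gen unchanged); cached 0 stands.
  east.gen: dirty, but its reads are unchanged (patch.gen unchanged, layout.txt unchanged); cached 0 stands.
  meta.gen: dirty, but its reads are unchanged (patch.gen unchanged); cached 0 stands.
  merge.gen: dirty, but its reads are unchanged (east.gen unchanged, meta.gen unchanged); cached 0 stands.
  report.gen: dirty, but its reads are unchanged (merge.gen unchanged); cached 0 stands.
  alpha.gen: dirty, but its reads are unchanged (report.gen unchanged, patch.gen unchanged); cached 0 stands.
  audit.gen: a read changed (omega.txt 5->7) — executes, giving 0 — identical to its old value.
  amber.gen: a read changed (kernel.gen 5->7) — executes, giving 0 — identical to its old value.
  west.gen: dirty, but its reads are unchanged (audit.gen unchanged); cached 0 stands.
  pack.gen: dirty, but its reads are unchanged (west.gen unchanged, amber.gen unchanged); cached 0 stands.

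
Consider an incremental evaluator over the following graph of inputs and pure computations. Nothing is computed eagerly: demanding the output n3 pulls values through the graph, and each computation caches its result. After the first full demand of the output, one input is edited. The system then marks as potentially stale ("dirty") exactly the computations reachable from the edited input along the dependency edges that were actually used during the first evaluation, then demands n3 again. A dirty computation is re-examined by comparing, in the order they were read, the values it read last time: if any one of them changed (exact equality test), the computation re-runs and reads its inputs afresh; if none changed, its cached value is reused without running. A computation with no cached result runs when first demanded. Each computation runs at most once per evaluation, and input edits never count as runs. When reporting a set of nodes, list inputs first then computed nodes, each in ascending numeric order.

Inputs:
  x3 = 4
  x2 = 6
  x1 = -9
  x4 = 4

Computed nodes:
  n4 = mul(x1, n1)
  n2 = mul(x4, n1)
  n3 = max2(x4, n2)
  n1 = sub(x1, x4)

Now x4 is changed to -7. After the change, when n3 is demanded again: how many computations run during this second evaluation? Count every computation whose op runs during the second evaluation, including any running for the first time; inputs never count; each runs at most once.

Run set: n1, n2, n3 (3 run).

Initial pass — values computed on the first demand:
  n1 = sub(-9, 4) = -13
  n2 = mul(4, -13) = -52
  n3 = max2(4, -52) = 4

Second demand — change propagation:
  n1: re-runs because x4 4->-7; new result -2.
  n2: re-runs because x4 4->-7; n1 -13->-2; new result 14.
  n3: re-runs because x4 4->-7; n2 -52->14; new result 14.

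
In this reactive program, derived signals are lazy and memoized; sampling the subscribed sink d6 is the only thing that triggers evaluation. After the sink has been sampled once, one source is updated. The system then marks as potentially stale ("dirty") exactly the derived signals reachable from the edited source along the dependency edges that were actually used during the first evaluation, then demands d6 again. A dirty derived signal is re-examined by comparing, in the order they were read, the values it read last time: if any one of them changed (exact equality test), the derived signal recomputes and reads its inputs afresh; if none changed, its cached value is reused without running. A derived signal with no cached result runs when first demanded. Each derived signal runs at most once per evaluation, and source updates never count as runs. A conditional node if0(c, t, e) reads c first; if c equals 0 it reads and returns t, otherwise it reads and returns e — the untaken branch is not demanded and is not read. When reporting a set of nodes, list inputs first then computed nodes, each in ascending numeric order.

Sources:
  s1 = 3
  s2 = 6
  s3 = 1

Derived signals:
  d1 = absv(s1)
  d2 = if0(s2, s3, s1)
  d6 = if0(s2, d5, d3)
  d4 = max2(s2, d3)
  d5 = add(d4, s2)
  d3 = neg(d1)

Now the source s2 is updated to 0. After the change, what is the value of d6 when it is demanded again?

Demanding d6 again yields 0.
Note the branch switch — d4, d5 had no cache and run now for the first time.

First demand of the output computes:
  d1 = absv(3) = 3
  d3 = neg(3) = -3
  d6 = if0(s2=6 -> else branch d3) = -3

After the edit, cleaning proceeds:
  d4: had never run; runs now, result 0.
  d5: had never run; runs now, result 0.
  d6: a read changed (s2 6->0) — executes, giving 0.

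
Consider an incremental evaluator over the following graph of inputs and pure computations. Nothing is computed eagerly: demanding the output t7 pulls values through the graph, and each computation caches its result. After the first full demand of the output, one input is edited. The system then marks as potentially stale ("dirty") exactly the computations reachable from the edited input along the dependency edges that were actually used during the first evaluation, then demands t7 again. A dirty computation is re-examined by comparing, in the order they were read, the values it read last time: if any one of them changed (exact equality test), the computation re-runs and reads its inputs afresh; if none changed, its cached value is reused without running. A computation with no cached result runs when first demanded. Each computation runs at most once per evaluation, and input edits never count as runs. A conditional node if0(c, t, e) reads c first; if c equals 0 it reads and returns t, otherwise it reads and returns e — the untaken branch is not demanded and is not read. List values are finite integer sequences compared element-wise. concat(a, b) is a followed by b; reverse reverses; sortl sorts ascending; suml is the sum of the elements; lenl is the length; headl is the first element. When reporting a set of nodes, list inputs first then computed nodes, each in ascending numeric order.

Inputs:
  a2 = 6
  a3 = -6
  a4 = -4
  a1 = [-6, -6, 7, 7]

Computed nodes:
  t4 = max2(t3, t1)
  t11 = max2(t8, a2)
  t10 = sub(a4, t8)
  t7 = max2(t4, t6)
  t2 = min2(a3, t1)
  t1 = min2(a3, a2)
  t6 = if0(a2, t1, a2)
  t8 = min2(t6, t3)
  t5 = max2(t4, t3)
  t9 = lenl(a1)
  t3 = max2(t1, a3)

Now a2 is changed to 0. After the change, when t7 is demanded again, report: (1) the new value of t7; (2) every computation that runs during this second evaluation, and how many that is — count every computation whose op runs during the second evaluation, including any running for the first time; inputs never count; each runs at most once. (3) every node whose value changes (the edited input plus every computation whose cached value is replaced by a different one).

t7 now evaluates to -6.
Run set: t1, t6, t7 (3 run).
Changed values: a2, t6, t7.
The important point: at t3 every value read last time is unchanged, so the dirty flag clears without a run.

Initial pass — values computed on the first demand:
  t1 = min2(-6, 6) = -6
  t3 = max2(-6, -6) = -6
  t4 = max2(-6, -6) = -6
  t6 = if0(a2=6 -> else branch a2) = 6
  t7 = max2(-6, 6) = 6

Second demand — change propagation:
  t1: re-runs because a2 6->0; new result -6 (unchanged).
  t3: re-examined; everything it read last time is the same (t1 unchanged, a3 unchanged) — cache -6 kept, no run.
  t4: re-examined; everything it read last time is the same (t3 unchanged, t1 unchanged) — cache -6 kept, no run.
  t6: re-runs because a2 6->0; a2 6->0; new result -6.
  t7: re-runs because t6 6->-6; new result -6.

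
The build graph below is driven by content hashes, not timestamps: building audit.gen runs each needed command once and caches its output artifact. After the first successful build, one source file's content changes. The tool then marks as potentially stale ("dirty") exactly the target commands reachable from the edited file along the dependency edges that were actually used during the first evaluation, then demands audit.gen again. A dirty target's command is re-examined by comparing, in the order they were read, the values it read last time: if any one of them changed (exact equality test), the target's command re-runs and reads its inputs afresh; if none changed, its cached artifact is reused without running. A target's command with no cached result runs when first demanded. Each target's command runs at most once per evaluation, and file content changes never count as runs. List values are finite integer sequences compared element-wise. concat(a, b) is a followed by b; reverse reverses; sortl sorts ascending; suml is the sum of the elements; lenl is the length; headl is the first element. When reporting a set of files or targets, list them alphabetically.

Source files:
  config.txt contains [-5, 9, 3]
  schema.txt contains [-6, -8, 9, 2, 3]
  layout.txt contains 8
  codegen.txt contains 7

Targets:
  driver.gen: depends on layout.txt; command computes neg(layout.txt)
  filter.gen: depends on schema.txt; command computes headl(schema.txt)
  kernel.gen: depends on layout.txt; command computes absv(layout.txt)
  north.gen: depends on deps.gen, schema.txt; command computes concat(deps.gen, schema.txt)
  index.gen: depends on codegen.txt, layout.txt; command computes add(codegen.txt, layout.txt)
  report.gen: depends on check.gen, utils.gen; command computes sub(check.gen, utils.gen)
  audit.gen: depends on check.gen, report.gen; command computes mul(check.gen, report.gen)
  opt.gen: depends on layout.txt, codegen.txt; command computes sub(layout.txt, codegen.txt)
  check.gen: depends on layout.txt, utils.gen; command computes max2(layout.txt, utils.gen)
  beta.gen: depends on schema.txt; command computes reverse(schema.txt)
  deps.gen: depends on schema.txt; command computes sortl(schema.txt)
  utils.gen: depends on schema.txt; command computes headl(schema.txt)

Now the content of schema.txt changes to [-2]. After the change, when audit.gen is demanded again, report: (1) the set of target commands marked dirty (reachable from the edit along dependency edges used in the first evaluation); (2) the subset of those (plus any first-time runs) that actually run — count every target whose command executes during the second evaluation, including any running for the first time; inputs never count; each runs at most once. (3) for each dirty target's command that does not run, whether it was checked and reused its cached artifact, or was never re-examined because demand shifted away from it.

Initial pass — values computed on the first demand:
  utils.gen = headl([-6, -8, 9, 2, 3]) = -6
  check.gen = max2(8, -6) = 8
  report.gen = sub(8, -6) = 14
  audit.gen = mul(8, 14) = 112

Second demand — change propagation:
  utils.gen: re-runs because schema.txt [-6, -8, 9, 2, 3]->[-2]; new result -2.
  check.gen: re-runs because utils.gen -6->-2; new result 8 (unchanged).
  report.gen: re-runs because utils.gen -6->-2; new result 10.
  audit.gen: re-runs because report.gen 14->10; new result 80.

Dirty set: audit.gen, check.gen, report.gen, utils.gen.
Run set: audit.gen, check.gen, report.gen, utils.gen (4 run).
All dirty target commands ended up running.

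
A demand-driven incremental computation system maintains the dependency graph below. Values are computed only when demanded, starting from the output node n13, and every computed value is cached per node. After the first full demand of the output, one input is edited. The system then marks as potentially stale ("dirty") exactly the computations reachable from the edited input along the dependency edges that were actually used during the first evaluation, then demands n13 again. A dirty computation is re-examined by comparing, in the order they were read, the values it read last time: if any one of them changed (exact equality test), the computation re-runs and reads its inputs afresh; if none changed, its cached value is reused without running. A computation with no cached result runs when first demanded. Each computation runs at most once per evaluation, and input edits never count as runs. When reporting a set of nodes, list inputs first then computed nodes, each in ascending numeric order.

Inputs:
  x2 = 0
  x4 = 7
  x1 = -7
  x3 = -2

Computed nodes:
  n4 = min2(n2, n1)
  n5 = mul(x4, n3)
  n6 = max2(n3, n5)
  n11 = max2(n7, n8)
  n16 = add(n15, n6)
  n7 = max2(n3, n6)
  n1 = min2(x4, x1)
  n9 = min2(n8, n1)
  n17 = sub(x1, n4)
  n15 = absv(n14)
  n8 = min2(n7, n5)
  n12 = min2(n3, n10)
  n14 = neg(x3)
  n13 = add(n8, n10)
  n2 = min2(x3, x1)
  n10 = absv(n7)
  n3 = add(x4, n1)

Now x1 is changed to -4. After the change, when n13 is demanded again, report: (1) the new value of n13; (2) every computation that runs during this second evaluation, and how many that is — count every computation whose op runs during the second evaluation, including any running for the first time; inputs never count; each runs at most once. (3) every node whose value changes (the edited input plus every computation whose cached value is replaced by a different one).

First evaluation (everything demanded from the output):
  n1 = min2(7, -7) = -7
  n3 = add(7, -7) = 0
  n5 = mul(7, 0) = 0
  n6 = max2(0, 0) = 0
  n7 = max2(0, 0) = 0
  n8 = min2(0, 0) = 0
  n10 = absv(0) = 0
  n13 = add(0, 0) = 0

Propagation after the edit:
  n1: runs — x1 -7->-4; result -4.
  n3: runs — n1 -7->-4; result 3.
  n5: runs — n3 0->3; result 21.
  n6: runs — n3 0->3; n5 0->21; result 21.
  n7: runs — n3 0->3; n6 0->21; result 21.
  n8: runs — n7 0->21; n5 0->21; result 21.
  n10: runs — n7 0->21; result 21.
  n13: runs — n8 0->21; n10 0->21; result 42.

New value of n13: 42.
Computations that run: n1, n3, n5, n6, n7, n8, n10, n13 — 8 in total.
Values that change: x1, n1, n3, n5, n6, n7, n8, n10, n13.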